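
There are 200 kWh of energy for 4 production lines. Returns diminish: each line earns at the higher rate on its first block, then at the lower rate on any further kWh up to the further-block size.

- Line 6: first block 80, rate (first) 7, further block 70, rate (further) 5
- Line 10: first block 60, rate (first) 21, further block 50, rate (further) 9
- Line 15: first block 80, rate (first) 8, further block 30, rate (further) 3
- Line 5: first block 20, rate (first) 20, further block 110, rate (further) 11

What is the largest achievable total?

Treat each block as its own option and order by rate: Line 10/first 21 > Line 5/first 20 > Line 5/second 11 > Line 10/second 9 > Line 15/first 8 > Line 6/first 7 > Line 6/second 5 > Line 15/second 3.
Line 10/first (21): +60 → 140 left.
Line 5/first (20): +20 → 120 left.
Line 5 second at 11: fill all 110 → 10 left.
Line 10 second at 9: only 10 left, fill 10.
Total = 21×60 + 20×20 + 11×110 + 9×10 = 2960.

2960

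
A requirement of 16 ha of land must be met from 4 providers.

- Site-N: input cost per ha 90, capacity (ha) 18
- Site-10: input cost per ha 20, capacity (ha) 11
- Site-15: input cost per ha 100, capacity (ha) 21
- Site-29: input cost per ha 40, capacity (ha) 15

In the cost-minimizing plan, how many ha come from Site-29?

5

Fill from the cheapest provider first.
Take 11 from Site-10 at 20 → need 5 more.
Take 5 from Site-29 at 40 to finish.
Site-N, Site-15: unused.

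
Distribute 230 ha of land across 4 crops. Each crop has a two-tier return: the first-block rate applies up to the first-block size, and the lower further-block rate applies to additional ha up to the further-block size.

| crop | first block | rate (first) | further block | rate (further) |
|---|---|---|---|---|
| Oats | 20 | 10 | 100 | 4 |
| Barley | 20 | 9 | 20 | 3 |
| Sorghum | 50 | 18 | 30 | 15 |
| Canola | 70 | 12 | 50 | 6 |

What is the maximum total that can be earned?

2810

Treat each block as its own option and order by rate: Sorghum/first 18 > Sorghum/second 15 > Canola/first 12 > Oats/first 10 > Barley/first 9 > Canola/second 6 > Oats/second 4 > Barley/second 3.
Fill Sorghum first block (50 at 18) — 180 left.
Sorghum/second (15): +30 — 150 left.
Canola/first (12): +70 — 80 left.
Oats first at 10: fill all 20 — 60 left.
Barley first at 9: fill all 20 — 40 left.
Canola second at 6: only 40 left, fill 40.
Total = 18×50 + 15×30 + 12×70 + 10×20 + 9×20 + 6×40 = 2810.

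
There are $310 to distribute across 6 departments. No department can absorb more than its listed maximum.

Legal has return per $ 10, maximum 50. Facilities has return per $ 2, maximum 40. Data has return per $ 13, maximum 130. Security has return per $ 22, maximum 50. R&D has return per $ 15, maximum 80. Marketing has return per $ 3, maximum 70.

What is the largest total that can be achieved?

Order the departments by return per $: Security 22 > R&D 15 > Data 13 > Legal 10 > Marketing 3 > Facilities 2.
Give Security 50 to hit its cap of 50 → 260 left.
R&D takes 80 to reach its cap of 80 → 180 left.
Data: +130 to 130 (cap) → 50 left.
Legal: +50 to 50 (cap) → 0 left.
Total = 10×50 + 13×130 + 22×50 + 15×80 = 4490.

4490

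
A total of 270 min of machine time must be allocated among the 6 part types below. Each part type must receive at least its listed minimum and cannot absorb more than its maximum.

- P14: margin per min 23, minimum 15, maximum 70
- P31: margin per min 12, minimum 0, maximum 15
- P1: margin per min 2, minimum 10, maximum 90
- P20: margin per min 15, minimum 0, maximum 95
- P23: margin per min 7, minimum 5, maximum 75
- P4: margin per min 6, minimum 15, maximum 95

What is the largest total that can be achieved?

Meeting every minimum uses 15+0+10+0+5+15 = 45 min, leaving 225.
Order the part types by margin per min: P14 23 > P20 15 > P31 12 > P23 7 > P4 6 > P1 2.
P14 takes 55 more to reach its cap of 70 — 170 left.
Give P20 95 more to hit its cap of 95 — 75 left.
Give P31 15 more to hit its cap of 15 — 60 left.
P23: +60 (room for 70) → 65. Pool exhausted.
Total = 23×70 + 12×15 + 2×10 + 15×95 + 7×65 + 6×15 = 3780.

3780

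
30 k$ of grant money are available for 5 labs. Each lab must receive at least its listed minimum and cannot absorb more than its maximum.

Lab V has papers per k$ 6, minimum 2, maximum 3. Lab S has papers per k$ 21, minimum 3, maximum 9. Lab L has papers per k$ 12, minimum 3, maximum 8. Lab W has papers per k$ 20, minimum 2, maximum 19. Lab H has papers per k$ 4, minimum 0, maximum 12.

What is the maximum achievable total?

Meeting every minimum uses 2+3+3+2+0 = 10 k$, leaving 20.
Highest papers per k$ first: Lab S 21 > Lab W 20 > Lab L 12 > Lab V 6 > Lab H 4.
Lab S takes 6 more to reach its cap of 9 — 14 left.
Lab W: +14 (room for 17) → 16. Pool exhausted.
Total = 6×2 + 21×9 + 12×3 + 20×16 = 557.

557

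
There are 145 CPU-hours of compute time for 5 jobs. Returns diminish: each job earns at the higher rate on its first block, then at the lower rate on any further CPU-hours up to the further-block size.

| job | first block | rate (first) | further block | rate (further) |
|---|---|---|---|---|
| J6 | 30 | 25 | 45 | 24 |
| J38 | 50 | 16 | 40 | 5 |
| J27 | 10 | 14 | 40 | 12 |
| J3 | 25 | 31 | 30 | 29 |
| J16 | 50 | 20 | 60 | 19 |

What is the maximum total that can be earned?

3775

Order all 10 blocks by rate: J3/tier1 31 > J3/tier2 29 > J6/tier1 25 > J6/tier2 24 > J16/tier1 20 > J16/tier2 19 > J38/tier1 16 > J27/tier1 14 > J27/tier2 12 > J38/tier2 5.
J3/tier1 (31): +25 → 120 left.
J3/tier2 (29): +30 → 90 left.
Fill J6 tier1 block (30 at 25) → 60 left.
Fill J6 tier2 block (45 at 24) → 15 left.
15 remain; put them into J16 tier1 at 20.
Total = 31×25 + 29×30 + 25×30 + 24×45 + 20×15 = 3775.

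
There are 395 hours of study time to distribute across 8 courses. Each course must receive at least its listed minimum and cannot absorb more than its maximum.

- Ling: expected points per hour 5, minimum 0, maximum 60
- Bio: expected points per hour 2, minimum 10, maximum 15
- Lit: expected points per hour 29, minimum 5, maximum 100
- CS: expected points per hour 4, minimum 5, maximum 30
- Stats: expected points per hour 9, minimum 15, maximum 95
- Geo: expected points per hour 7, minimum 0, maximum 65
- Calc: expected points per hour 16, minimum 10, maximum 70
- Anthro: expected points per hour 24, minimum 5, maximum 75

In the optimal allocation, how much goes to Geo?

Meeting every minimum uses 0+10+5+5+15+0+10+5 = 50 hours, leaving 345.
Rank by expected points per hour: Lit 29 > Anthro 24 > Calc 16 > Stats 9 > Geo 7 > Ling 5 > CS 4 > Bio 2.
Lit takes 95 more to reach its cap of 100 — 250 left.
Anthro takes 70 more to reach its cap of 75 — 180 left.
Calc takes 60 more to reach its cap of 70 — 120 left.
Stats takes 80 more to reach its cap of 95 — 40 left.
Only 40 left; Geo takes them to reach 40.

40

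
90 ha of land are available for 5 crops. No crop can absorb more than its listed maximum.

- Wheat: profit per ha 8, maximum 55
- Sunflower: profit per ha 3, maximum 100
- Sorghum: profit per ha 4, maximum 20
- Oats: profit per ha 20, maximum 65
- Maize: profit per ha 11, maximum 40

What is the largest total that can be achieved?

Highest profit per ha first: Oats 20 > Maize 11 > Wheat 8 > Sorghum 4 > Sunflower 3.
Oats takes 65 to reach its cap of 65 — 25 left.
Maize has room for 40 but only 25 remain, so it gets 25.
Total = 20×65 + 11×25 = 1575.

1575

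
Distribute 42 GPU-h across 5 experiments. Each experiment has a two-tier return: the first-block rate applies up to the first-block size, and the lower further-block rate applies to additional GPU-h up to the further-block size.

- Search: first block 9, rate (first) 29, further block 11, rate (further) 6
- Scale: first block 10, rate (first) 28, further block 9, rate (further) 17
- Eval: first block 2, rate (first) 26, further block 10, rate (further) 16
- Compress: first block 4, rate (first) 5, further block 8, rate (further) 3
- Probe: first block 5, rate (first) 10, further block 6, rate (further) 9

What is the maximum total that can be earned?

Rank every tier by rate: Search/first 29 > Scale/first 28 > Eval/first 26 > Scale/second 17 > Eval/second 16 > Probe/first 10 > Probe/second 9 > Search/second 6 > Compress/first 5 > Compress/second 3.
Search first at 29: fill all 9 → 33 left.
Scale/first (28): +10 → 23 left.
Eval first at 26: fill all 2 → 21 left.
Scale/second (17): +9 → 12 left.
Fill Eval second block (10 at 16) → 2 left.
2 remain; put them into Probe first at 10.
Total = 29×9 + 28×10 + 26×2 + 17×9 + 16×10 + 10×2 = 926.

926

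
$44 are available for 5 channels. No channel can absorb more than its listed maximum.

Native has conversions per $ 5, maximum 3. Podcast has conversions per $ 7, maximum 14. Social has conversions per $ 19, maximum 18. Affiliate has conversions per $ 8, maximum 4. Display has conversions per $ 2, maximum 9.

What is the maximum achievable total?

Order the channels by conversions per $: Social 19 > Affiliate 8 > Podcast 7 > Native 5 > Display 2.
Give Social 18 to hit its cap of 18 → 26 left.
Affiliate takes 4 to reach its cap of 4 → 22 left.
Give Podcast 14 to hit its cap of 14 → 8 left.
Native takes 3 to reach its cap of 3 → 5 left.
Only 5 left; Display takes them to reach 5.
Total = 5×3 + 7×14 + 19×18 + 8×4 + 2×5 = 497.

497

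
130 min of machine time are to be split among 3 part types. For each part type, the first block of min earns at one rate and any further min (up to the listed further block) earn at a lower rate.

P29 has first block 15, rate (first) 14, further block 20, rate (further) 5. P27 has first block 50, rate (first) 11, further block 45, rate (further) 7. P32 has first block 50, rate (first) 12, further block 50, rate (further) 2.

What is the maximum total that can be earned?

1465

Rank every tier by rate: P29/tier1 14 > P32/tier1 12 > P27/tier1 11 > P27/tier2 7 > P29/tier2 5 > P32/tier2 2.
Fill P29 tier1 block (15 at 14) ; 115 left.
Fill P32 tier1 block (50 at 12) ; 65 left.
Fill P27 tier1 block (50 at 11) ; 15 left.
P27 tier2 at 7: only 15 left, fill 15.
Total = 14×15 + 12×50 + 11×50 + 7×15 = 1465.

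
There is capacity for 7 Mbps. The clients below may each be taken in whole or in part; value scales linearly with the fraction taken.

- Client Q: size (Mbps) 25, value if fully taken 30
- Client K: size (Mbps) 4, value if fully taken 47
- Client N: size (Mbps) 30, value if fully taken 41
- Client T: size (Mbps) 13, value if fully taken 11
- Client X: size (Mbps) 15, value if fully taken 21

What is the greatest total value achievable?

51.2

Sort by value density: Client K 47/4≈11.8, Client X 21/15≈1.4, Client N 41/30≈1.37, Client Q 30/25≈1.2, Client T 11/13≈0.846.
All 4 Mbps of Client K fit (value 47) → 3 remain.
Fill the last 3 Mbps with part of Client X: 3/15 of it earns 4.2.
Total value = 51.2.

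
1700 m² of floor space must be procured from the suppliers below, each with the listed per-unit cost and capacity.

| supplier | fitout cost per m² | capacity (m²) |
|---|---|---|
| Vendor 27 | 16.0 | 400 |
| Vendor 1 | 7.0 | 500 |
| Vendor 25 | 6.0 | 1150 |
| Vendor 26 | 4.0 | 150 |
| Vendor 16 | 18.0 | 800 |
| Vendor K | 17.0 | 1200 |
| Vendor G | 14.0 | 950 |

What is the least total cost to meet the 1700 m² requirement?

Use suppliers in increasing cost order.
Vendor 26 at 4.0: take all 150 m² ; 1550 still needed.
Take 1150 from Vendor 25 at 6.0 ; need 400 more.
Take 400 from Vendor 1 at 7.0 to finish.
Vendor G, Vendor 27, Vendor K, Vendor 16: unused.
Cost = 150×4.0 + 1150×6.0 + 400×7.0 = 10300.

10300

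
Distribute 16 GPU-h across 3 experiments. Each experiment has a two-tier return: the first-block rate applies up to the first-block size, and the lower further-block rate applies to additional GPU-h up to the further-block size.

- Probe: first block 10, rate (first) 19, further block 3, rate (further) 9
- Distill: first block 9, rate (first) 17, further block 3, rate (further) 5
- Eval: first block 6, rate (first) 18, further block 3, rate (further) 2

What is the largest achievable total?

Order all 6 blocks by rate: Probe/T1 19 > Eval/T1 18 > Distill/T1 17 > Probe/T2 9 > Distill/T2 5 > Eval/T2 2.
Probe/T1 (19): +10 ; 6 left.
Eval T1 at 18: fill all 6 ; 0 left.
Total = 19×10 + 18×6 = 298.

298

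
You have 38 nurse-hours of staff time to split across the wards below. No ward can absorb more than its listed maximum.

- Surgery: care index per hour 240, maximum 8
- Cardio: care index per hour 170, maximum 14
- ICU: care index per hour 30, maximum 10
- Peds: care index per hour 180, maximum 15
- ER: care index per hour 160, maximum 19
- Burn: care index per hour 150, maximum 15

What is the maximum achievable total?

Highest care index per hour first: Surgery 240 > Peds 180 > Cardio 170 > ER 160 > Burn 150 > ICU 30.
Give Surgery 8 to hit its cap of 8 ; 30 left.
Give Peds 15 to hit its cap of 15 ; 15 left.
Cardio: +14 to 14 (cap) ; 1 left.
ER has room for 19 but only 1 remain, so it gets 1.
Total = 240×8 + 170×14 + 180×15 + 160×1 = 7160.

7160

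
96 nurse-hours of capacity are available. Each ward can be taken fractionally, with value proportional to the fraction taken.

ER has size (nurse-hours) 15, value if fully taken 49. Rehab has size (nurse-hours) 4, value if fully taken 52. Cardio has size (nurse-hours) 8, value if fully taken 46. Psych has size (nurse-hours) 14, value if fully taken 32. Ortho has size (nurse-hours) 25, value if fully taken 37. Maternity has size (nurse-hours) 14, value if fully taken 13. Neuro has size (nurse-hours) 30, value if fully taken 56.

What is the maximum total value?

Rank by value-to-size ratio: Rehab 52/4≈13, Cardio 46/8≈5.75, ER 49/15≈3.27, Psych 32/14≈2.29, Neuro 56/30≈1.87, Ortho 37/25≈1.48, Maternity 13/14≈0.929.
Take all of Rehab (4 nurse-hours, value 52) → 92 nurse-hours left.
Take all of Cardio (8 nurse-hours, value 46) → 84 nurse-hours left.
All 15 nurse-hours of ER fit (value 49) → 69 remain.
Take all of Psych (14 nurse-hours, value 32) → 55 nurse-hours left.
Take all of Neuro (30 nurse-hours, value 56) → 25 nurse-hours left.
Take all of Ortho (25 nurse-hours, value 37) → 0 nurse-hours left.
Total value = 272.

272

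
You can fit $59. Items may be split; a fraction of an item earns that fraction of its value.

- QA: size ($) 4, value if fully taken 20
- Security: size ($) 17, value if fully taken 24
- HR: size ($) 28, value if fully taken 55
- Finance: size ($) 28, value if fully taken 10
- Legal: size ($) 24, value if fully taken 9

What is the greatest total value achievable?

Sort by value density: QA 20/4≈5, HR 55/28≈1.96, Security 24/17≈1.41, Legal 9/24≈0.375, Finance 10/28≈0.357.
QA: take in full, 4 $ for value 20 → 55 left.
HR: take in full, 28 $ for value 55 → 27 left.
Take all of Security (17 $, value 24) → 10 $ left.
10 $ left: a 10/24 share of Legal gives 9×10/24 = 3.75.
Total value = 102.75.

102.75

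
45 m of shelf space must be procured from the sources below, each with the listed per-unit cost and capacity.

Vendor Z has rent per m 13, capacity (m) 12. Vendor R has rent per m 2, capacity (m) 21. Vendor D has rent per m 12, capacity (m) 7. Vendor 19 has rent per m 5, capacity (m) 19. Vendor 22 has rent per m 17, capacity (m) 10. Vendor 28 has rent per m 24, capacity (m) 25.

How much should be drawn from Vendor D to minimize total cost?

Use sources in increasing cost order.
Vendor R (2): use full 21 ; 24 m to go.
Take 19 from Vendor 19 at 5 ; need 5 more.
Vendor D (12): take the remaining 5 ; done.
Vendor Z, Vendor 22, Vendor 28: unused.

5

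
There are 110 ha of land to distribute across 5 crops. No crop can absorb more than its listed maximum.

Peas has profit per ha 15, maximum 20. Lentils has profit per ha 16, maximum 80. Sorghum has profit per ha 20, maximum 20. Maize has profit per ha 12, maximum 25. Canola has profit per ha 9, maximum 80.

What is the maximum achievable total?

1830

Highest profit per ha first: Sorghum 20 > Lentils 16 > Peas 15 > Maize 12 > Canola 9.
Sorghum: +20 to 20 (cap) — 90 left.
Lentils takes 80 to reach its cap of 80 — 10 left.
Peas has room for 20 but only 10 remain, so it gets 10.
Total = 15×10 + 16×80 + 20×20 = 1830.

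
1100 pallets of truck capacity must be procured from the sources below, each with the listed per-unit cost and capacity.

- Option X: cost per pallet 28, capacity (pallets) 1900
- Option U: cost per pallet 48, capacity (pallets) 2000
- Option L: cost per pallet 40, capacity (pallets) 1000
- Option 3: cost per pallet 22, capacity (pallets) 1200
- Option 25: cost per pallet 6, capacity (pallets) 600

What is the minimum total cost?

Cheapest first:
Option 25 (6): use full 600 ; 500 pallets to go.
Take 500 from Option 3 at 22 to finish.
Option X, Option L, Option U: unused.
Cost = 600×6 + 500×22 = 14600.

14600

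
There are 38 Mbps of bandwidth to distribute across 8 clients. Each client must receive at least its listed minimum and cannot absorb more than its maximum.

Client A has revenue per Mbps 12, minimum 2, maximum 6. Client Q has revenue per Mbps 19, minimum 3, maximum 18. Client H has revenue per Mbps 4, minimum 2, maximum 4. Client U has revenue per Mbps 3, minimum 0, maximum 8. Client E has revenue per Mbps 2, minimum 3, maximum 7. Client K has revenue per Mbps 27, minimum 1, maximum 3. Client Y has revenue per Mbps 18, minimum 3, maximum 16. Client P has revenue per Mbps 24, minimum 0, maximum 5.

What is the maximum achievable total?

671

Meeting every minimum uses 2+3+2+0+3+1+3+0 = 14 Mbps, leaving 24.
Order the clients by revenue per Mbps: Client K 27 > Client P 24 > Client Q 19 > Client Y 18 > Client A 12 > Client H 4 > Client U 3 > Client E 2.
Client K: +2 to 3 (cap) — 22 left.
Client P takes 5 more to reach its cap of 5 — 17 left.
Client Q takes 15 more to reach its cap of 18 — 2 left.
Client Y has room for 13 more but only 2 remain, so it gets 5.
Total = 12×2 + 19×18 + 4×2 + 2×3 + 27×3 + 18×5 + 24×5 = 671.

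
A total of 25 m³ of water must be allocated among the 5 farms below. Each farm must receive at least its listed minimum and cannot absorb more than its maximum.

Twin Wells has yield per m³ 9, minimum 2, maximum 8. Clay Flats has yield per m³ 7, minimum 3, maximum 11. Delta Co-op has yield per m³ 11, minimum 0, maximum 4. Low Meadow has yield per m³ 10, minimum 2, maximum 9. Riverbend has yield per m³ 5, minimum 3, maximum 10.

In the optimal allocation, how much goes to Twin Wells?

Meeting every minimum uses 2+3+0+2+3 = 10 m³, leaving 15.
Order the farms by yield per m³: Delta Co-op 11 > Low Meadow 10 > Twin Wells 9 > Clay Flats 7 > Riverbend 5.
Delta Co-op takes 4 more to reach its cap of 4 ; 11 left.
Low Meadow: +7 to 9 (cap) ; 4 left.
Twin Wells: +4 (room for 6) → 6. Pool exhausted.

6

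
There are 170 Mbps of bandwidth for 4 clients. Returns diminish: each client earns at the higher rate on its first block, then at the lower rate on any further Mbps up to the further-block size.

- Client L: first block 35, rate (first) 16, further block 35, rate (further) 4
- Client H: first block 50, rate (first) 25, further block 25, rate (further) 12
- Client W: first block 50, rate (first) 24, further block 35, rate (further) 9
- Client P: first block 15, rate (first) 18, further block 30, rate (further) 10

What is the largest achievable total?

Order all 8 blocks by rate: Client H/tier1 25 > Client W/tier1 24 > Client P/tier1 18 > Client L/tier1 16 > Client H/tier2 12 > Client P/tier2 10 > Client W/tier2 9 > Client L/tier2 4.
Client H tier1 at 25: fill all 50 → 120 left.
Client W tier1 at 24: fill all 50 → 70 left.
Client P tier1 at 18: fill all 15 → 55 left.
Client L/tier1 (16): +35 → 20 left.
Client H tier2 at 12: only 20 left, fill 20.
Total = 25×50 + 24×50 + 18×15 + 16×35 + 12×20 = 3520.

3520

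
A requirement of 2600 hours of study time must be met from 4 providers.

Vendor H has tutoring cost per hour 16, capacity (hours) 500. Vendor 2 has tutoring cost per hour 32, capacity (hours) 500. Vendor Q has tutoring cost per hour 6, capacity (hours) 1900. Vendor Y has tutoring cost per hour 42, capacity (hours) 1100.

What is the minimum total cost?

25800

Cheapest first:
Take 1900 from Vendor Q at 6 — need 700 more.
Take 500 from Vendor H at 16 — need 200 more.
Vendor 2 at 32: take 200 of its 500 — requirement met.
Vendor Y: unused.
Cost = 1900×6 + 500×16 + 200×32 = 25800.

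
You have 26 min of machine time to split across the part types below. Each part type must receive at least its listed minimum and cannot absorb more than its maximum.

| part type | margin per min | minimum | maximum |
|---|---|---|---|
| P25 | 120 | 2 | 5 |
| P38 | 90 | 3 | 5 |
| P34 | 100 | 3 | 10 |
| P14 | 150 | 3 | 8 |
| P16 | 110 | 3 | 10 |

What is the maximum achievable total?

Meeting every minimum uses 2+3+3+3+3 = 14 min, leaving 12.
Order the part types by margin per min: P14 150 > P25 120 > P16 110 > P34 100 > P38 90.
Give P14 5 more to hit its cap of 8 → 7 left.
P25: +3 to 5 (cap) → 4 left.
Only 4 left; P16 takes them to reach 7.
Total = 120×5 + 90×3 + 100×3 + 150×8 + 110×7 = 3140.

3140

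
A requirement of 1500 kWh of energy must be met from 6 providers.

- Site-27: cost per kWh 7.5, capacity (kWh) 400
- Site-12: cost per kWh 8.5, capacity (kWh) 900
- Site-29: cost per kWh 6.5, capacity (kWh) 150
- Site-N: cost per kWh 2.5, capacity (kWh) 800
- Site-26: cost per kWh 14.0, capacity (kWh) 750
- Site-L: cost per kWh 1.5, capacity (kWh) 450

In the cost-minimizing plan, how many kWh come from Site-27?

100

Use providers in increasing cost order.
Take 450 from Site-L at 1.5 — need 1050 more.
Take 800 from Site-N at 2.5 — need 250 more.
Site-29 at 6.5: take all 150 kWh — 100 still needed.
Site-27 at 7.5: take 100 of its 400 — requirement met.
Site-12, Site-26: unused.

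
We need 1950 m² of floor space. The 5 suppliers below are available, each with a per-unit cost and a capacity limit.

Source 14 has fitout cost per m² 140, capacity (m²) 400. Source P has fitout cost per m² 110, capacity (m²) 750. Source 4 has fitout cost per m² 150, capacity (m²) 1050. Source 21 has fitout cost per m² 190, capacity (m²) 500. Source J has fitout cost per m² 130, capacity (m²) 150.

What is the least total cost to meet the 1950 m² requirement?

255500

Fill from the cheapest supplier first.
Source P at 110: take all 750 m² → 1200 still needed.
Source J (130): use full 150 → 1050 m² to go.
Source 14 at 140: take all 400 m² → 650 still needed.
Source 4 at 150: take 650 of its 1050 → requirement met.
Source 21: unused.
Cost = 750×110 + 150×130 + 400×140 + 650×150 = 255500.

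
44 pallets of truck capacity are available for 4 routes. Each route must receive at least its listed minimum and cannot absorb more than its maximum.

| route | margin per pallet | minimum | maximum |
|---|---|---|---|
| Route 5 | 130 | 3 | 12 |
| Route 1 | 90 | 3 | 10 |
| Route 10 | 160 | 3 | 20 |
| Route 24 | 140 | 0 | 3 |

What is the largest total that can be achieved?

5990

Meeting every minimum uses 3+3+3+0 = 9 pallets, leaving 35.
Order the routes by margin per pallet: Route 10 160 > Route 24 140 > Route 5 130 > Route 1 90.
Give Route 10 17 more to hit its cap of 20 → 18 left.
Give Route 24 3 more to hit its cap of 3 → 15 left.
Route 5: +9 to 12 (cap) → 6 left.
Route 1: +6 (room for 7) → 9. Pool exhausted.
Total = 130×12 + 90×9 + 160×20 + 140×3 = 5990.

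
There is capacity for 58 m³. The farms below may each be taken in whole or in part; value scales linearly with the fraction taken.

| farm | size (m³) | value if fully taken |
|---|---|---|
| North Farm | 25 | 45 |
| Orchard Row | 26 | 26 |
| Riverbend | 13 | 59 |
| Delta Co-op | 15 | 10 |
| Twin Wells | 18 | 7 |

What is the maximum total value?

Sort by value density: Riverbend 59/13≈4.54, North Farm 45/25≈1.8, Orchard Row 26/26≈1, Delta Co-op 10/15≈0.667, Twin Wells 7/18≈0.389.
All 13 m³ of Riverbend fit (value 59) ; 45 remain.
Take all of North Farm (25 m³, value 45) ; 20 m³ left.
Fill the last 20 m³ with part of Orchard Row: 20/26 of it earns 20.
Total value = 124.

124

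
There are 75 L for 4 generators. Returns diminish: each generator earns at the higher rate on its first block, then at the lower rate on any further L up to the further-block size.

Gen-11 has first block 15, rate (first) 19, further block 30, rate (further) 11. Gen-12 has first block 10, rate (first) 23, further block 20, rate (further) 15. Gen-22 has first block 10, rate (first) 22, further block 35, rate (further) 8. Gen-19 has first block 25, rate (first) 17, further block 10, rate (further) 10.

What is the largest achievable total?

1385

Treat each block as its own option and order by rate: Gen-12/first 23 > Gen-22/first 22 > Gen-11/first 19 > Gen-19/first 17 > Gen-12/second 15 > Gen-11/second 11 > Gen-19/second 10 > Gen-22/second 8.
Fill Gen-12 first block (10 at 23) ; 65 left.
Gen-22 first at 22: fill all 10 ; 55 left.
Gen-11/first (19): +15 ; 40 left.
Gen-19/first (17): +25 ; 15 left.
15 remain; put them into Gen-12 second at 15.
Total = 23×10 + 22×10 + 19×15 + 17×25 + 15×15 = 1385.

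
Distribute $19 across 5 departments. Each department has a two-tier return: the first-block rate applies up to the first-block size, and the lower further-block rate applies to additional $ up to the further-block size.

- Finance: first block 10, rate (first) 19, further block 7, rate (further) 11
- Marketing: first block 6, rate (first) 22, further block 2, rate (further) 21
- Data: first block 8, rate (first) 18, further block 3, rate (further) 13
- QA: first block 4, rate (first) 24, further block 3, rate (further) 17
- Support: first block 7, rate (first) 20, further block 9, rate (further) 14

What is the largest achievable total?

Order all 10 blocks by rate: QA/T1 24 > Marketing/T1 22 > Marketing/T2 21 > Support/T1 20 > Finance/T1 19 > Data/T1 18 > QA/T2 17 > Support/T2 14 > Data/T2 13 > Finance/T2 11.
Fill QA T1 block (4 at 24) → 15 left.
Fill Marketing T1 block (6 at 22) → 9 left.
Fill Marketing T2 block (2 at 21) → 7 left.
Fill Support T1 block (7 at 20) → 0 left.
Total = 24×4 + 22×6 + 21×2 + 20×7 = 410.

410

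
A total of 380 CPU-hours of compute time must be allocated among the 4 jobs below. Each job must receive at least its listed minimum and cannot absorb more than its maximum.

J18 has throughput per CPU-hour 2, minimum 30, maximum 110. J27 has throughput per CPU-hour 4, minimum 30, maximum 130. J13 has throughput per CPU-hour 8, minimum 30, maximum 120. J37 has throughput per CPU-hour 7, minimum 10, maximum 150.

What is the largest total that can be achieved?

Meeting every minimum uses 30+30+30+10 = 100 CPU-hours, leaving 280.
Rank by throughput per CPU-hour: J13 8 > J37 7 > J27 4 > J18 2.
J13: +90 to 120 (cap) → 190 left.
J37 takes 140 more to reach its cap of 150 → 50 left.
J27 has room for 100 more but only 50 remain, so it gets 80.
Total = 2×30 + 4×80 + 8×120 + 7×150 = 2390.

2390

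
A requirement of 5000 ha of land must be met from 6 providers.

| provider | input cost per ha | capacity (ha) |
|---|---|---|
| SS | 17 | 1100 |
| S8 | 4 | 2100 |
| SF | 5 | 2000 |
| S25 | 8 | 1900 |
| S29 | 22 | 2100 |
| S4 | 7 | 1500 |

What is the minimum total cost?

24700

Fill from the cheapest provider first.
S8 (4): use full 2100 → 2900 ha to go.
Take 2000 from SF at 5 → need 900 more.
S4 at 7: take 900 of its 1500 → requirement met.
S25, SS, S29: unused.
Cost = 2100×4 + 2000×5 + 900×7 = 24700.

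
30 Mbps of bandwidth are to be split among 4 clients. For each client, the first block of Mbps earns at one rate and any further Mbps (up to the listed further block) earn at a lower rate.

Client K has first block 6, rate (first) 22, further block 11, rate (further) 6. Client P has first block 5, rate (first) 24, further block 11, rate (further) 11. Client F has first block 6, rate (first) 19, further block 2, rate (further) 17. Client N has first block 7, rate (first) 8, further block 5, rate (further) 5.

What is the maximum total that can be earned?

Treat each block as its own option and order by rate: Client P/first 24 > Client K/first 22 > Client F/first 19 > Client F/second 17 > Client P/second 11 > Client N/first 8 > Client K/second 6 > Client N/second 5.
Client P/first (24): +5 → 25 left.
Client K/first (22): +6 → 19 left.
Client F first at 19: fill all 6 → 13 left.
Client F second at 17: fill all 2 → 11 left.
Fill Client P second block (11 at 11) → 0 left.
Total = 24×5 + 22×6 + 19×6 + 17×2 + 11×11 = 521.

521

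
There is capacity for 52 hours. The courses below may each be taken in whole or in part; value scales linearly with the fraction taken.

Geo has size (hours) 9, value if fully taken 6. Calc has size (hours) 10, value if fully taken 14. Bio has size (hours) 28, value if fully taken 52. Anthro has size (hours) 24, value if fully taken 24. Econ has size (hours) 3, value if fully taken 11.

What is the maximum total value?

88

Rank by value-to-size ratio: Econ 11/3≈3.67, Bio 52/28≈1.86, Calc 14/10≈1.4, Anthro 24/24≈1, Geo 6/9≈0.667.
Econ: take in full, 3 hours for value 11 — 49 left.
Take all of Bio (28 hours, value 52) — 21 hours left.
Calc: take in full, 10 hours for value 14 — 11 left.
11 hours left: a 11/24 share of Anthro gives 24×11/24 = 11.
Total value = 88.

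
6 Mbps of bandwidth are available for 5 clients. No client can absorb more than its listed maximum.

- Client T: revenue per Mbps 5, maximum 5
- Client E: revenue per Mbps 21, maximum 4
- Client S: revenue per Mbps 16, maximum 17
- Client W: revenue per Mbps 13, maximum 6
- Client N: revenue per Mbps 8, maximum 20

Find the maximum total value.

116

Order the clients by revenue per Mbps: Client E 21 > Client S 16 > Client W 13 > Client N 8 > Client T 5.
Client E: +4 to 4 (cap) — 2 left.
Client S has room for 17 but only 2 remain, so it gets 2.
Total = 21×4 + 16×2 = 116.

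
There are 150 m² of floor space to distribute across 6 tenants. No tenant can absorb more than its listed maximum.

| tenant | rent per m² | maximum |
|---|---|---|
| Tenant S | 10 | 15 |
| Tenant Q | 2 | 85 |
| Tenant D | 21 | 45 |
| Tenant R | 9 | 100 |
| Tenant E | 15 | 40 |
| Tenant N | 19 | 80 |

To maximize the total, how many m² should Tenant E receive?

Order the tenants by rent per m²: Tenant D 21 > Tenant N 19 > Tenant E 15 > Tenant S 10 > Tenant R 9 > Tenant Q 2.
Tenant D takes 45 to reach its cap of 45 — 105 left.
Tenant N takes 80 to reach its cap of 80 — 25 left.
Tenant E: +25 (room for 40) → 25. Pool exhausted.

25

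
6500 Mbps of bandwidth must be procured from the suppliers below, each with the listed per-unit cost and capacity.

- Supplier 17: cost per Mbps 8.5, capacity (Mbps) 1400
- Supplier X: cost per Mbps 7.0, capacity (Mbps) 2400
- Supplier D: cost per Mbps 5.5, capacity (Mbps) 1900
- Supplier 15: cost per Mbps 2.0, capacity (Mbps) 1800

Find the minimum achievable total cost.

34250

Use suppliers in increasing cost order.
Take 1800 from Supplier 15 at 2.0 ; need 4700 more.
Supplier D at 5.5: take all 1900 Mbps ; 2800 still needed.
Supplier X at 7.0: take all 2400 Mbps ; 400 still needed.
Supplier 17 (8.5): take the remaining 400 ; done.
Cost = 1800×2.0 + 1900×5.5 + 2400×7.0 + 400×8.5 = 34250.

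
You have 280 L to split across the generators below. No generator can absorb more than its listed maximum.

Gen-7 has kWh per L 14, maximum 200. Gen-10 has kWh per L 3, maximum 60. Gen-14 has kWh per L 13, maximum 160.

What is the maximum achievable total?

3840

Highest kWh per L first: Gen-7 14 > Gen-14 13 > Gen-10 3.
Gen-7 takes 200 to reach its cap of 200 — 80 left.
Gen-14 has room for 160 but only 80 remain, so it gets 80.
Total = 14×200 + 13×80 = 3840.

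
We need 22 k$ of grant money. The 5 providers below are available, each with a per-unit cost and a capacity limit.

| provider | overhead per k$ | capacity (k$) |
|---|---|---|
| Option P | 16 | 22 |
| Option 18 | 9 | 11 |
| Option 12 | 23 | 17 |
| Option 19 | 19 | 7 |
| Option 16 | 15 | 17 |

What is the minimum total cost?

Fill from the cheapest provider first.
Option 18 (9): use full 11 ; 11 k$ to go.
Option 16 at 15: take 11 of its 17 ; requirement met.
Option P, Option 19, Option 12: unused.
Cost = 11×9 + 11×15 = 264.

264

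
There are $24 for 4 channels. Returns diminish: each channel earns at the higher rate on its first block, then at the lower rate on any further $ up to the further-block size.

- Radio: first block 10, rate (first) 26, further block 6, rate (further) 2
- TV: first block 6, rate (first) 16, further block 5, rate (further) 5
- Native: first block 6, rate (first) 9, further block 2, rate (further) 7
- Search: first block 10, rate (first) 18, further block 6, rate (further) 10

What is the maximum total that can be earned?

Treat each block as its own option and order by rate: Radio/first 26 > Search/first 18 > TV/first 16 > Search/second 10 > Native/first 9 > Native/second 7 > TV/second 5 > Radio/second 2.
Fill Radio first block (10 at 26) — 14 left.
Search/first (18): +10 — 4 left.
4 remain; put them into TV first at 16.
Total = 26×10 + 18×10 + 16×4 = 504.

504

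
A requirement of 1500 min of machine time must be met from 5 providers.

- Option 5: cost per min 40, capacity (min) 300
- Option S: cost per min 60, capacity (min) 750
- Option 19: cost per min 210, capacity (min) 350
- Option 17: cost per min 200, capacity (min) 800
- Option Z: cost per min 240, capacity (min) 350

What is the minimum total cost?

147000

Use providers in increasing cost order.
Take 300 from Option 5 at 40 ; need 1200 more.
Option S (60): use full 750 ; 450 min to go.
Option 17 (200): take the remaining 450 ; done.
Option 19, Option Z: unused.
Cost = 300×40 + 750×60 + 450×200 = 147000.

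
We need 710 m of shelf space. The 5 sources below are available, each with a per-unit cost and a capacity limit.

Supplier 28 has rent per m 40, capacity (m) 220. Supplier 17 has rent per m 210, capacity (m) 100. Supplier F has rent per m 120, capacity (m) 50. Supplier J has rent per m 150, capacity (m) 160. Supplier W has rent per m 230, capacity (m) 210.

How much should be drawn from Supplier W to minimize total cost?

Cheapest first:
Take 220 from Supplier 28 at 40 → need 490 more.
Take 50 from Supplier F at 120 → need 440 more.
Take 160 from Supplier J at 150 → need 280 more.
Take 100 from Supplier 17 at 210 → need 180 more.
Supplier W (230): take the remaining 180 → done.

180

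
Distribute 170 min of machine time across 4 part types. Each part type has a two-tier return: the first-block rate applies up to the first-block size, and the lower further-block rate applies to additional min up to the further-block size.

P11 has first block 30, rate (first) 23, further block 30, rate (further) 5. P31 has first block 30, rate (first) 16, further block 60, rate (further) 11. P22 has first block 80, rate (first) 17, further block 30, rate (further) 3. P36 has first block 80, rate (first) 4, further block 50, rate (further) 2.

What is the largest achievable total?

Order all 8 blocks by rate: P11/tier1 23 > P22/tier1 17 > P31/tier1 16 > P31/tier2 11 > P11/tier2 5 > P36/tier1 4 > P22/tier2 3 > P36/tier2 2.
Fill P11 tier1 block (30 at 23) — 140 left.
Fill P22 tier1 block (80 at 17) — 60 left.
Fill P31 tier1 block (30 at 16) — 30 left.
P31 tier2 at 11: only 30 left, fill 30.
Total = 23×30 + 17×80 + 16×30 + 11×30 = 2860.

2860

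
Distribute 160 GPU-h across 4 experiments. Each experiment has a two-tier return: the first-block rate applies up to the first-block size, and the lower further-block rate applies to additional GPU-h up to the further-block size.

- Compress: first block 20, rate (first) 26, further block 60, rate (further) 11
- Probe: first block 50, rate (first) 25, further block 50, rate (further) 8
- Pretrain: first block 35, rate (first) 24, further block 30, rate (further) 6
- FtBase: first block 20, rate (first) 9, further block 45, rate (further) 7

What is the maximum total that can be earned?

Order all 8 blocks by rate: Compress/T1 26 > Probe/T1 25 > Pretrain/T1 24 > Compress/T2 11 > FtBase/T1 9 > Probe/T2 8 > FtBase/T2 7 > Pretrain/T2 6.
Compress T1 at 26: fill all 20 ; 140 left.
Probe/T1 (25): +50 ; 90 left.
Fill Pretrain T1 block (35 at 24) ; 55 left.
Compress/T2: +55 of 60 at 11; pool empty.
Total = 26×20 + 25×50 + 24×35 + 11×55 = 3215.

3215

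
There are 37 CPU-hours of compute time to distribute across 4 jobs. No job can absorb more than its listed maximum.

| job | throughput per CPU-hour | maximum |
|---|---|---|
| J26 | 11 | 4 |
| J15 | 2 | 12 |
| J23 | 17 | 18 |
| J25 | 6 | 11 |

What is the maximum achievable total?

424

Rank by throughput per CPU-hour: J23 17 > J26 11 > J25 6 > J15 2.
J23 takes 18 to reach its cap of 18 → 19 left.
Give J26 4 to hit its cap of 4 → 15 left.
J25: +11 to 11 (cap) → 4 left.
Only 4 left; J15 takes them to reach 4.
Total = 11×4 + 2×4 + 17×18 + 6×11 = 424.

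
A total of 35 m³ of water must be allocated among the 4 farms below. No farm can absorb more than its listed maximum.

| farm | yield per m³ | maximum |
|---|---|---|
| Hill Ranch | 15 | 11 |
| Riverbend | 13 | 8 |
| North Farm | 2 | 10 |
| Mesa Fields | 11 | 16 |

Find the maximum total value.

445

Order the farms by yield per m³: Hill Ranch 15 > Riverbend 13 > Mesa Fields 11 > North Farm 2.
Give Hill Ranch 11 to hit its cap of 11 → 24 left.
Riverbend: +8 to 8 (cap) → 16 left.
Mesa Fields takes 16 to reach its cap of 16 → 0 left.
Total = 15×11 + 13×8 + 11×16 = 445.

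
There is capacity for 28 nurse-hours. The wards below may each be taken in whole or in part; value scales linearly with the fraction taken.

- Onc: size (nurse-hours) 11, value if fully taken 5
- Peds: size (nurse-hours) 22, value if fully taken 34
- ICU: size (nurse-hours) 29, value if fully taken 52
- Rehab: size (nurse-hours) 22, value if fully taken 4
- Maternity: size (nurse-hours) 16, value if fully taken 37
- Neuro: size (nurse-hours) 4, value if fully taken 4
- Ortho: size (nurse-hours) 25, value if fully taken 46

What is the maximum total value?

Rank by value-to-size ratio: Maternity 37/16≈2.31, Ortho 46/25≈1.84, ICU 52/29≈1.79, Peds 34/22≈1.55, Neuro 4/4≈1, Onc 5/11≈0.455, Rehab 4/22≈0.182.
Take all of Maternity (16 nurse-hours, value 37) — 12 nurse-hours left.
Fill the last 12 nurse-hours with part of Ortho: 12/25 of it earns 22.08.
Total value = 59.08.

59.08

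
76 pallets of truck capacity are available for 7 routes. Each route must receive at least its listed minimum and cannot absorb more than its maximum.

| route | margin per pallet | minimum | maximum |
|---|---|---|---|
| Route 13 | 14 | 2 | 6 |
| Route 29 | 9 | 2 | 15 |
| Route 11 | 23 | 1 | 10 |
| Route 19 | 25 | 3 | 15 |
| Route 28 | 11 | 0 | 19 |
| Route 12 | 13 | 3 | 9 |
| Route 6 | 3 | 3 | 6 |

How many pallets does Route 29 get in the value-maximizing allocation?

14

Meeting every minimum uses 2+2+1+3+0+3+3 = 14 pallets, leaving 62.
Rank by margin per pallet: Route 19 25 > Route 11 23 > Route 13 14 > Route 12 13 > Route 28 11 > Route 29 9 > Route 6 3.
Give Route 19 12 more to hit its cap of 15 ; 50 left.
Give Route 11 9 more to hit its cap of 10 ; 41 left.
Give Route 13 4 more to hit its cap of 6 ; 37 left.
Route 12: +6 to 9 (cap) ; 31 left.
Route 28 takes 19 more to reach its cap of 19 ; 12 left.
Route 29: +12 (room for 13) → 14. Pool exhausted.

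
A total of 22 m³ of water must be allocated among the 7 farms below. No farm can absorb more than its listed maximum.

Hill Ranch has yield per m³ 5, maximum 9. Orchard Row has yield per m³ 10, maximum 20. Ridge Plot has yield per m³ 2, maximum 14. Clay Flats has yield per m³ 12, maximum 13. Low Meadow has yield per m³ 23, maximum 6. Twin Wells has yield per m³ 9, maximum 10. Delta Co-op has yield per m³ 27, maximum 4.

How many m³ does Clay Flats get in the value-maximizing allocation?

Highest yield per m³ first: Delta Co-op 27 > Low Meadow 23 > Clay Flats 12 > Orchard Row 10 > Twin Wells 9 > Hill Ranch 5 > Ridge Plot 2.
Give Delta Co-op 4 to hit its cap of 4 — 18 left.
Low Meadow takes 6 to reach its cap of 6 — 12 left.
Only 12 left; Clay Flats takes them to reach 12.

12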